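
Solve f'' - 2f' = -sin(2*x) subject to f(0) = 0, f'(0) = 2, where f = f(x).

f = -3/4 - cos(2*x)/8 + sin(2*x)/8 + 7*exp(2*x)/8

Characteristic equation r² - 2r = 0 factors as (r - 2)r = 0, so r = 2, 0.
Hence f_h = C1*exp(2*x) + C2.
Try f_p = A*cos(2*x) + B*sin(2*x). Substituting and equating the coefficients of cos(2x) and sin(2x) gives A = -1/8, B = 1/8, so f_p = -cos(2*x)/8 + sin(2*x)/8.
General solution: f = C2 - cos(2*x)/8 + sin(2*x)/8 + C1*exp(2*x).
Apply the initial conditions: f(0) = -1/8 + C1 + C2 = 0 and f'(0) = 1/4 + 2*C1 = 2. Solving gives C1 = 7/8, C2 = -3/4.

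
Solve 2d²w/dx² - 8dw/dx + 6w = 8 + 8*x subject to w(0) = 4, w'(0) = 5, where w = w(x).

w = 28/9 - exp(x)/2 + 4*x/3 + 25*exp(3*x)/18

Divide through by 2: w'' - 4w' + 3w = 4 + 4*x.
Characteristic equation r² - 4r + 3 = 0 factors as (r - 1)(r - 3) = 0, so r = 1, 3.
Hence w_h = C1*exp(x) + C2*exp(3*x).
For the particular solution try w_p = A0 + A1*x. Substituting and matching coefficients of each power of x gives A0 = 28/9, A1 = 4/3, so w_p = 28/9 + 4*x/3.
General solution: w = 28/9 + 4*x/3 + C1*exp(x) + C2*exp(3*x).
Apply the initial conditions: w(0) = 28/9 + C1 + C2 = 4 and w'(0) = 4/3 + C1 + 3*C2 = 5. Solving gives C1 = -1/2, C2 = 25/18.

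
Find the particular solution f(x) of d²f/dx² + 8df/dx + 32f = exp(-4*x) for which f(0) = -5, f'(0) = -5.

Characteristic equation r² + 8r + 32 = 0 has discriminant (8)² - 4·(32) = -64 < 0, so r = -4 ± 4i.
Hence f_h = C1*cos(4*x)*exp(-4*x) + C2*exp(-4*x)*sin(4*x).
Try f_p = A*exp(-4*x). Substituting into the equation and dividing by exp(-4*x) gives A = 1/16, so f_p = exp(-4*x)/16.
General solution: f = exp(-4*x)/16 + C1*cos(4*x)*exp(-4*x) + C2*exp(-4*x)*sin(4*x).
Apply the initial conditions: f(0) = 1/16 + C1 = -5 and f'(0) = -1/4 - 4*C1 + 4*C2 = -5. Solving gives C1 = -81/16, C2 = -25/4.

f = exp(-4*x)/16 - 81*cos(4*x)*exp(-4*x)/16 - 25*exp(-4*x)*sin(4*x)/4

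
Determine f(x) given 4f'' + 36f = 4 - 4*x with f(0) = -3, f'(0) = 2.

Divide through by 4: f'' + 9f = 1 - x.
Characteristic equation r² + 9 = 0 has discriminant (0)² - 4·(9) = -36 < 0, so r = ± 3i.
Hence f_h = C1*cos(3*x) + C2*sin(3*x).
For the particular solution try f_p = A0 + A1*x. Substituting and matching coefficients of each power of x gives A0 = 1/9, A1 = -1/9, so f_p = 1/9 - x/9.
General solution: f = 1/9 - x/9 + C1*cos(3*x) + C2*sin(3*x).
Apply the initial conditions: f(0) = 1/9 + C1 = -3 and f'(0) = -1/9 + 3*C2 = 2. Solving gives C1 = -28/9, C2 = 19/27.

f = 1/9 - 28*cos(3*x)/9 - x/9 + 19*sin(3*x)/27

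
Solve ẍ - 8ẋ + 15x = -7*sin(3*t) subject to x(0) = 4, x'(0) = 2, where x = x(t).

Characteristic equation r² - 8r + 15 = 0 factors as (r - 3)(r - 5) = 0, so r = 3, 5.
Hence x_h = C1*exp(3*t) + C2*exp(5*t).
Try x_p = A*cos(3*t) + B*sin(3*t). Substituting and equating the coefficients of cos(3t) and sin(3t) gives A = -14/51, B = -7/102, so x_p = -14*cos(3*t)/51 - 7*sin(3*t)/102.
General solution: x = -14*cos(3*t)/51 - 7*sin(3*t)/102 + C1*exp(3*t) + C2*exp(5*t).
Apply the initial conditions: x(0) = -14/51 + C1 + C2 = 4 and x'(0) = -7/34 + 3*C1 + 5*C2 = 2. Solving gives C1 = 115/12, C2 = -361/68.

x = -361*exp(5*t)/68 - 14*cos(3*t)/51 - 7*sin(3*t)/102 + 115*exp(3*t)/12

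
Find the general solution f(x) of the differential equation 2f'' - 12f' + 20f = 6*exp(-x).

Divide through by 2: f'' - 6f' + 10f = 3*exp(-x).
Characteristic equation r² - 6r + 10 = 0 has discriminant (-6)² - 4·(10) = -4 < 0, so r = 3 ± i.
Hence f_h = C1*cos(x)*exp(3*x) + C2*exp(3*x)*sin(x).
Try f_p = A*exp(-x). Substituting into the equation and dividing by exp(-x) gives A = 3/17, so f_p = 3*exp(-x)/17.

f = 3*exp(-x)/17 + C1*cos(x)*exp(3*x) + C2*exp(3*x)*sin(x)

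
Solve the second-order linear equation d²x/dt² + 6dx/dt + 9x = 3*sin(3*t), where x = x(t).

x = -cos(3*t)/6 + C1*exp(-3*t) + C2*t*exp(-3*t)

Characteristic equation r² + 6r + 9 = 0 has discriminant (6)² - 4·(9) = 0, so r = -3 is a repeated root.
Hence x_h = (C1 + C2*t)*exp(-3*t).
Try x_p = A*cos(3*t) + B*sin(3*t). Substituting and equating the coefficients of cos(3t) and sin(3t) gives A = -1/6, B = 0, so x_p = -cos(3*t)/6.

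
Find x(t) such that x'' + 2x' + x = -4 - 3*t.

Characteristic equation r² + 2r + 1 = 0 has discriminant (2)² - 4·(1) = 0, so r = -1 is a repeated root.
Hence x_h = (C1 + C2*t)*exp(-t).
For the particular solution try x_p = A0 + A1*t. Substituting and matching coefficients of each power of t gives A0 = 2, A1 = -3, so x_p = 2 - 3*t.

x = 2 - 3*t + C1*exp(-t) + C2*t*exp(-t)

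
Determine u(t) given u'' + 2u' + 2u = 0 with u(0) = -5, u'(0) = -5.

Characteristic equation r² + 2r + 2 = 0 has discriminant (2)² - 4·(2) = -4 < 0, so r = -1 ± i.
Hence u_h = C1*cos(t)*exp(-t) + C2*exp(-t)*sin(t).
Apply the initial conditions: u(0) = C1 = -5 and u'(0) = C2 - C1 = -5. Solving gives C1 = -5, C2 = -10.

u = -10*exp(-t)*sin(t) - 5*cos(t)*exp(-t)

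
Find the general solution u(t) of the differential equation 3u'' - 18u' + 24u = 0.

u = C1*exp(2*t) + C2*exp(4*t)

Divide through by 3: u'' - 6u' + 8u = 0.
Characteristic equation r² - 6r + 8 = 0 factors as (r - 2)(r - 4) = 0, so r = 2, 4.
Hence u_h = C1*exp(2*t) + C2*exp(4*t).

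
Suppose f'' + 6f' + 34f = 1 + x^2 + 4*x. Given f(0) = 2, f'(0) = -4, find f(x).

f = 43/4913 + x**2/34 + 31*x/289 + 1834*exp(-3*x)*sin(5*x)/4913 + 9783*cos(5*x)*exp(-3*x)/4913

Characteristic equation r² + 6r + 34 = 0 has discriminant (6)² - 4·(34) = -100 < 0, so r = -3 ± 5i.
Hence f_h = C1*cos(5*x)*exp(-3*x) + C2*exp(-3*x)*sin(5*x).
For the particular solution try f_p = A0 + A1*x + A2*x^2. Substituting and matching coefficients of each power of x gives A0 = 43/4913, A1 = 31/289, A2 = 1/34, so f_p = 43/4913 + x^2/34 + 31*x/289.
General solution: f = 43/4913 + x^2/34 + 31*x/289 + C1*cos(5*x)*exp(-3*x) + C2*exp(-3*x)*sin(5*x).
Apply the initial conditions: f(0) = 43/4913 + C1 = 2 and f'(0) = 31/289 - 3*C1 + 5*C2 = -4. Solving gives C1 = 9783/4913, C2 = 1834/4913.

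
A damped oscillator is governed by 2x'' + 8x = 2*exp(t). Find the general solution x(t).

x = exp(t)/5 + C1*cos(2*t) + C2*sin(2*t)

Divide through by 2: x'' + 4x = exp(t).
Characteristic equation r² + 4 = 0 has discriminant (0)² - 4·(4) = -16 < 0, so r = ± 2i.
Hence x_h = C1*cos(2*t) + C2*sin(2*t).
Try x_p = A*exp(t). Substituting into the equation and dividing by exp(t) gives A = 1/5, so x_p = exp(t)/5.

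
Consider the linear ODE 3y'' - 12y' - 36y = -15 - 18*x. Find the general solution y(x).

y = 1/4 + x/2 + C1*exp(-2*x) + C2*exp(6*x)

Divide through by 3: y'' - 4y' - 12y = -5 - 6*x.
Characteristic equation r² - 4r - 12 = 0 factors as (r + 2)(r - 6) = 0, so r = -2, 6.
Hence y_h = C1*exp(-2*x) + C2*exp(6*x).
For the particular solution try y_p = A0 + A1*x. Substituting and matching coefficients of each power of x gives A0 = 1/4, A1 = 1/2, so y_p = 1/4 + x/2.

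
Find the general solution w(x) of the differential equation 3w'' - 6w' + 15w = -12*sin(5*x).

w = -2*cos(5*x)/25 + 4*sin(5*x)/25 + C1*cos(2*x)*exp(x) + C2*exp(x)*sin(2*x)

Divide through by 3: w'' - 2w' + 5w = -4*sin(5*x).
Characteristic equation r² - 2r + 5 = 0 has discriminant (-2)² - 4·(5) = -16 < 0, so r = 1 ± 2i.
Hence w_h = C1*cos(2*x)*exp(x) + C2*exp(x)*sin(2*x).
Try w_p = A*cos(5*x) + B*sin(5*x). Substituting and equating the coefficients of cos(5x) and sin(5x) gives A = -2/25, B = 4/25, so w_p = -2*cos(5*x)/25 + 4*sin(5*x)/25.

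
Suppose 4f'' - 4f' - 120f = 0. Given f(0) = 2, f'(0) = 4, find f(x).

Divide through by 4: f'' - f' - 30f = 0.
Characteristic equation r² - r - 30 = 0 factors as (r + 5)(r - 6) = 0, so r = -5, 6.
Hence f_h = C1*exp(-5*x) + C2*exp(6*x).
Apply the initial conditions: f(0) = C1 + C2 = 2 and f'(0) = -5*C1 + 6*C2 = 4. Solving gives C1 = 8/11, C2 = 14/11.

f = 8*exp(-5*x)/11 + 14*exp(6*x)/11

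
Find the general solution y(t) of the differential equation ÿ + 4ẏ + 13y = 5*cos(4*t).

Characteristic equation r² + 4r + 13 = 0 has discriminant (4)² - 4·(13) = -36 < 0, so r = -2 ± 3i.
Hence y_h = C1*cos(3*t)*exp(-2*t) + C2*exp(-2*t)*sin(3*t).
Try y_p = A*cos(4*t) + B*sin(4*t). Substituting and equating the coefficients of cos(4t) and sin(4t) gives A = -3/53, B = 16/53, so y_p = -3*cos(4*t)/53 + 16*sin(4*t)/53.

y = -3*cos(4*t)/53 + 16*sin(4*t)/53 + C1*cos(3*t)*exp(-2*t) + C2*exp(-2*t)*sin(3*t)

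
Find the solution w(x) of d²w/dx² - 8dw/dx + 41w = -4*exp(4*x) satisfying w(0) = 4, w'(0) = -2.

w = -4*exp(4*x)/25 - 18*exp(4*x)*sin(5*x)/5 + 104*cos(5*x)*exp(4*x)/25

Characteristic equation r² - 8r + 41 = 0 has discriminant (-8)² - 4·(41) = -100 < 0, so r = 4 ± 5i.
Hence w_h = C1*cos(5*x)*exp(4*x) + C2*exp(4*x)*sin(5*x).
Try w_p = A*exp(4*x). Substituting into the equation and dividing by exp(4*x) gives A = -4/25, so w_p = -4*exp(4*x)/25.
General solution: w = -4*exp(4*x)/25 + C1*cos(5*x)*exp(4*x) + C2*exp(4*x)*sin(5*x).
Apply the initial conditions: w(0) = -4/25 + C1 = 4 and w'(0) = -16/25 + 4*C1 + 5*C2 = -2. Solving gives C1 = 104/25, C2 = -18/5.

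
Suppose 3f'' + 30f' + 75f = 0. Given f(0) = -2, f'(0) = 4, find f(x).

f = -2*exp(-5*x) - 6*x*exp(-5*x)

Divide through by 3: f'' + 10f' + 25f = 0.
Characteristic equation r² + 10r + 25 = 0 has discriminant (10)² - 4·(25) = 0, so r = -5 is a repeated root.
Hence f_h = (C1 + C2*x)*exp(-5*x).
Apply the initial conditions: f(0) = C1 = -2 and f'(0) = C2 - 5*C1 = 4. Solving gives C1 = -2, C2 = -6.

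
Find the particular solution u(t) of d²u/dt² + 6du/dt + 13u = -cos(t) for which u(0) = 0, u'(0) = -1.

u = -cos(t)/15 - sin(t)/30 - 23*exp(-3*t)*sin(2*t)/60 + cos(2*t)*exp(-3*t)/15

Characteristic equation r² + 6r + 13 = 0 has discriminant (6)² - 4·(13) = -16 < 0, so r = -3 ± 2i.
Hence u_h = C1*cos(2*t)*exp(-3*t) + C2*exp(-3*t)*sin(2*t).
Try u_p = A*cos(t) + B*sin(t). Substituting and equating the coefficients of cos(t) and sin(t) gives A = -1/15, B = -1/30, so u_p = -cos(t)/15 - sin(t)/30.
General solution: u = -cos(t)/15 - sin(t)/30 + C1*cos(2*t)*exp(-3*t) + C2*exp(-3*t)*sin(2*t).
Apply the initial conditions: u(0) = -1/15 + C1 = 0 and u'(0) = -1/30 - 3*C1 + 2*C2 = -1. Solving gives C1 = 1/15, C2 = -23/60.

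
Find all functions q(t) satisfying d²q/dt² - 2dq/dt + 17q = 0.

q = C1*cos(4*t)*exp(t) + C2*exp(t)*sin(4*t)

Characteristic equation r² - 2r + 17 = 0 has discriminant (-2)² - 4·(17) = -64 < 0, so r = 1 ± 4i.
Hence q_h = C1*cos(4*t)*exp(t) + C2*exp(t)*sin(4*t).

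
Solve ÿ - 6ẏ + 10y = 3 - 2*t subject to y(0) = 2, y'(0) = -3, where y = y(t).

Characteristic equation r² - 6r + 10 = 0 has discriminant (-6)² - 4·(10) = -4 < 0, so r = 3 ± i.
Hence y_h = C1*cos(t)*exp(3*t) + C2*exp(3*t)*sin(t).
For the particular solution try y_p = A0 + A1*t. Substituting and matching coefficients of each power of t gives A0 = 9/50, A1 = -1/5, so y_p = 9/50 - t/5.
General solution: y = 9/50 - t/5 + C1*cos(t)*exp(3*t) + C2*exp(3*t)*sin(t).
Apply the initial conditions: y(0) = 9/50 + C1 = 2 and y'(0) = -1/5 + C2 + 3*C1 = -3. Solving gives C1 = 91/50, C2 = -413/50.

y = 9/50 - t/5 - 413*exp(3*t)*sin(t)/50 + 91*cos(t)*exp(3*t)/50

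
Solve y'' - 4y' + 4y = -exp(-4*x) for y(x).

y = -exp(-4*x)/36 + C1*exp(2*x) + C2*x*exp(2*x)

Characteristic equation r² - 4r + 4 = 0 has discriminant (-4)² - 4·(4) = 0, so r = 2 is a repeated root.
Hence y_h = (C1 + C2*x)*exp(2*x).
Try y_p = A*exp(-4*x). Substituting into the equation and dividing by exp(-4*x) gives A = -1/36, so y_p = -exp(-4*x)/36.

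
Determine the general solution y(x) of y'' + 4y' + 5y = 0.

y = C1*cos(x)*exp(-2*x) + C2*exp(-2*x)*sin(x)

Characteristic equation r² + 4r + 5 = 0 has discriminant (4)² - 4·(5) = -4 < 0, so r = -2 ± i.
Hence y_h = C1*cos(x)*exp(-2*x) + C2*exp(-2*x)*sin(x).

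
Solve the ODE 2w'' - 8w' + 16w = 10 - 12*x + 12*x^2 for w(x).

w = 7/16 + 3*x**2/4 + C1*cos(2*x)*exp(2*x) + C2*exp(2*x)*sin(2*x)

Divide through by 2: w'' - 4w' + 8w = 5 - 6*x + 6*x^2.
Characteristic equation r² - 4r + 8 = 0 has discriminant (-4)² - 4·(8) = -16 < 0, so r = 2 ± 2i.
Hence w_h = C1*cos(2*x)*exp(2*x) + C2*exp(2*x)*sin(2*x).
For the particular solution try w_p = A0 + A1*x + A2*x^2. Substituting and matching coefficients of each power of x gives A0 = 7/16, A1 = 0, A2 = 3/4, so w_p = 7/16 + 3*x^2/4.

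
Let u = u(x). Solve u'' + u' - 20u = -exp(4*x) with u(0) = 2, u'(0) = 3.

u = 44*exp(-5*x)/81 + 118*exp(4*x)/81 - x*exp(4*x)/9

Characteristic equation r² + r - 20 = 0 factors as (r + 5)(r - 4) = 0, so r = -5, 4.
Hence u_h = C1*exp(-5*x) + C2*exp(4*x).
Since exp(4*x) solves the homogeneous equation (r = 4 is a root of multiplicity 1), multiply the trial by x. Try u_p = A*x*exp(4*x). Substituting into the equation and dividing by exp(4*x) gives A = -1/9, so u_p = -x*exp(4*x)/9.
General solution: u = C1*exp(-5*x) + C2*exp(4*x) - x*exp(4*x)/9.
Apply the initial conditions: u(0) = C1 + C2 = 2 and u'(0) = -1/9 - 5*C1 + 4*C2 = 3. Solving gives C1 = 44/81, C2 = 118/81.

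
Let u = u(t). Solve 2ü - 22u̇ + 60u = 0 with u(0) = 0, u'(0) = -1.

Divide through by 2: u'' - 11u' + 30u = 0.
Characteristic equation r² - 11r + 30 = 0 factors as (r - 5)(r - 6) = 0, so r = 5, 6.
Hence u_h = C1*exp(5*t) + C2*exp(6*t).
Apply the initial conditions: u(0) = C1 + C2 = 0 and u'(0) = 5*C1 + 6*C2 = -1. Solving gives C1 = 1, C2 = -1.

u = -exp(6*t) + exp(5*t)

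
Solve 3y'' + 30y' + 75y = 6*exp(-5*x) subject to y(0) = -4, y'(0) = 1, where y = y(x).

Divide through by 3: y'' + 10y' + 25y = 2*exp(-5*x).
Characteristic equation r² + 10r + 25 = 0 has discriminant (10)² - 4·(25) = 0, so r = -5 is a repeated root.
Hence y_h = (C1 + C2*x)*exp(-5*x).
Since exp(-5*x) solves the homogeneous equation (r = -5 is a root of multiplicity 2), multiply the trial by x^2. Try y_p = A*x^2*exp(-5*x). Substituting into the equation and dividing by exp(-5*x) gives A = 1, so y_p = x^2*exp(-5*x).
General solution: y = C1*exp(-5*x) + x^2*exp(-5*x) + C2*x*exp(-5*x).
Apply the initial conditions: y(0) = C1 = -4 and y'(0) = C2 - 5*C1 = 1. Solving gives C1 = -4, C2 = -19.

y = -4*exp(-5*x) + x**2*exp(-5*x) - 19*x*exp(-5*x)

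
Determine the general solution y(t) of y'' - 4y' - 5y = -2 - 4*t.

y = -6/25 + 4*t/5 + C1*exp(-t) + C2*exp(5*t)

Characteristic equation r² - 4r - 5 = 0 factors as (r + 1)(r - 5) = 0, so r = -1, 5.
Hence y_h = C1*exp(-t) + C2*exp(5*t).
For the particular solution try y_p = A0 + A1*t. Substituting and matching coefficients of each power of t gives A0 = -6/25, A1 = 4/5, so y_p = -6/25 + 4*t/5.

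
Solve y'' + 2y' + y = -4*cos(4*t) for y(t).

y = -32*sin(4*t)/289 + 60*cos(4*t)/289 + C1*exp(-t) + C2*t*exp(-t)

Characteristic equation r² + 2r + 1 = 0 has discriminant (2)² - 4·(1) = 0, so r = -1 is a repeated root.
Hence y_h = (C1 + C2*t)*exp(-t).
Try y_p = A*cos(4*t) + B*sin(4*t). Substituting and equating the coefficients of cos(4t) and sin(4t) gives A = 60/289, B = -32/289, so y_p = -32*sin(4*t)/289 + 60*cos(4*t)/289.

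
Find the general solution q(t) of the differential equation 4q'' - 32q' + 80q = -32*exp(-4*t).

Divide through by 4: q'' - 8q' + 20q = -8*exp(-4*t).
Characteristic equation r² - 8r + 20 = 0 has discriminant (-8)² - 4·(20) = -16 < 0, so r = 4 ± 2i.
Hence q_h = C1*cos(2*t)*exp(4*t) + C2*exp(4*t)*sin(2*t).
Try q_p = A*exp(-4*t). Substituting into the equation and dividing by exp(-4*t) gives A = -2/17, so q_p = -2*exp(-4*t)/17.

q = -2*exp(-4*t)/17 + C1*cos(2*t)*exp(4*t) + C2*exp(4*t)*sin(2*t)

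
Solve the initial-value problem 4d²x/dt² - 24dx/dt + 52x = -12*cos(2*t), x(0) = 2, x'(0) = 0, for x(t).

x = -3*cos(2*t)/25 + 4*sin(2*t)/25 - 167*exp(3*t)*sin(2*t)/50 + 53*cos(2*t)*exp(3*t)/25

Divide through by 4: x'' - 6x' + 13x = -3*cos(2*t).
Characteristic equation r² - 6r + 13 = 0 has discriminant (-6)² - 4·(13) = -16 < 0, so r = 3 ± 2i.
Hence x_h = C1*cos(2*t)*exp(3*t) + C2*exp(3*t)*sin(2*t).
Try x_p = A*cos(2*t) + B*sin(2*t). Substituting and equating the coefficients of cos(2t) and sin(2t) gives A = -3/25, B = 4/25, so x_p = -3*cos(2*t)/25 + 4*sin(2*t)/25.
General solution: x = -3*cos(2*t)/25 + 4*sin(2*t)/25 + C1*cos(2*t)*exp(3*t) + C2*exp(3*t)*sin(2*t).
Apply the initial conditions: x(0) = -3/25 + C1 = 2 and x'(0) = 8/25 + 2*C2 + 3*C1 = 0. Solving gives C1 = 53/25, C2 = -167/50.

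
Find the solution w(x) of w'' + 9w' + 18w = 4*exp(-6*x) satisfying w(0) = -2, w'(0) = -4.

Characteristic equation r² + 9r + 18 = 0 factors as (r + 3)(r + 6) = 0, so r = -3, -6.
Hence w_h = C1*exp(-3*x) + C2*exp(-6*x).
Since exp(-6*x) solves the homogeneous equation (r = -6 is a root of multiplicity 1), multiply the trial by x. Try w_p = A*x*exp(-6*x). Substituting into the equation and dividing by exp(-6*x) gives A = -4/3, so w_p = -4*x*exp(-6*x)/3.
General solution: w = C1*exp(-3*x) + C2*exp(-6*x) - 4*x*exp(-6*x)/3.
Apply the initial conditions: w(0) = C1 + C2 = -2 and w'(0) = -4/3 - 6*C2 - 3*C1 = -4. Solving gives C1 = -44/9, C2 = 26/9.

w = -44*exp(-3*x)/9 + 26*exp(-6*x)/9 - 4*x*exp(-6*x)/3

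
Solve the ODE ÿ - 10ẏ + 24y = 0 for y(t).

y = C1*exp(4*t) + C2*exp(6*t)

Characteristic equation r² - 10r + 24 = 0 factors as (r - 4)(r - 6) = 0, so r = 4, 6.
Hence y_h = C1*exp(4*t) + C2*exp(6*t).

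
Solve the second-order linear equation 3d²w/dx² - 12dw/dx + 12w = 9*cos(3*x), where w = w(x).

w = -36*sin(3*x)/169 - 15*cos(3*x)/169 + C1*exp(2*x) + C2*x*exp(2*x)

Divide through by 3: w'' - 4w' + 4w = 3*cos(3*x).
Characteristic equation r² - 4r + 4 = 0 has discriminant (-4)² - 4·(4) = 0, so r = 2 is a repeated root.
Hence w_h = (C1 + C2*x)*exp(2*x).
Try w_p = A*cos(3*x) + B*sin(3*x). Substituting and equating the coefficients of cos(3x) and sin(3x) gives A = -15/169, B = -36/169, so w_p = -36*sin(3*x)/169 - 15*cos(3*x)/169.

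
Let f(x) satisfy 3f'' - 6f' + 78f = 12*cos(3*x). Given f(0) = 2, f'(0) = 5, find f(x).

f = -24*sin(3*x)/325 + 68*cos(3*x)/325 + 223*exp(x)*sin(5*x)/325 + 582*cos(5*x)*exp(x)/325

Divide through by 3: f'' - 2f' + 26f = 4*cos(3*x).
Characteristic equation r² - 2r + 26 = 0 has discriminant (-2)² - 4·(26) = -100 < 0, so r = 1 ± 5i.
Hence f_h = C1*cos(5*x)*exp(x) + C2*exp(x)*sin(5*x).
Try f_p = A*cos(3*x) + B*sin(3*x). Substituting and equating the coefficients of cos(3x) and sin(3x) gives A = 68/325, B = -24/325, so f_p = -24*sin(3*x)/325 + 68*cos(3*x)/325.
General solution: f = -24*sin(3*x)/325 + 68*cos(3*x)/325 + C1*cos(5*x)*exp(x) + C2*exp(x)*sin(5*x).
Apply the initial conditions: f(0) = 68/325 + C1 = 2 and f'(0) = -72/325 + C1 + 5*C2 = 5. Solving gives C1 = 582/325, C2 = 223/325.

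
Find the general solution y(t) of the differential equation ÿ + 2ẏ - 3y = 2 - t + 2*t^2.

y = -40/27 - 5*t/9 - 2*t**2/3 + C1*exp(t) + C2*exp(-3*t)

Characteristic equation r² + 2r - 3 = 0 factors as (r - 1)(r + 3) = 0, so r = 1, -3.
Hence y_h = C1*exp(t) + C2*exp(-3*t).
For the particular solution try y_p = A0 + A1*t + A2*t^2. Substituting and matching coefficients of each power of t gives A0 = -40/27, A1 = -5/9, A2 = -2/3, so y_p = -40/27 - 5*t/9 - 2*t^2/3.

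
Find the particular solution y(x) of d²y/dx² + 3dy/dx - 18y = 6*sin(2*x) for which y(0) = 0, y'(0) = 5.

y = -53*exp(-6*x)/90 - 33*sin(2*x)/130 - 9*cos(2*x)/130 + 77*exp(3*x)/117

Characteristic equation r² + 3r - 18 = 0 factors as (r + 6)(r - 3) = 0, so r = -6, 3.
Hence y_h = C1*exp(-6*x) + C2*exp(3*x).
Try y_p = A*cos(2*x) + B*sin(2*x). Substituting and equating the coefficients of cos(2x) and sin(2x) gives A = -9/130, B = -33/130, so y_p = -33*sin(2*x)/130 - 9*cos(2*x)/130.
General solution: y = -33*sin(2*x)/130 - 9*cos(2*x)/130 + C1*exp(-6*x) + C2*exp(3*x).
Apply the initial conditions: y(0) = -9/130 + C1 + C2 = 0 and y'(0) = -33/65 - 6*C1 + 3*C2 = 5. Solving gives C1 = -53/90, C2 = 77/117.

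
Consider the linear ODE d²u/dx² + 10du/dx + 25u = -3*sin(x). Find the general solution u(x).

u = -18*sin(x)/169 + 15*cos(x)/338 + C1*exp(-5*x) + C2*x*exp(-5*x)

Characteristic equation r² + 10r + 25 = 0 has discriminant (10)² - 4·(25) = 0, so r = -5 is a repeated root.
Hence u_h = (C1 + C2*x)*exp(-5*x).
Try u_p = A*cos(x) + B*sin(x). Substituting and equating the coefficients of cos(x) and sin(x) gives A = 15/338, B = -18/169, so u_p = -18*sin(x)/169 + 15*cos(x)/338.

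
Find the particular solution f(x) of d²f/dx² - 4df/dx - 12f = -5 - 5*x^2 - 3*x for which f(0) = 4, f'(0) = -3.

f = 107/216 + 3*exp(-2*x) - x/36 + 5*x**2/12 + 109*exp(6*x)/216

Characteristic equation r² - 4r - 12 = 0 factors as (r + 2)(r - 6) = 0, so r = -2, 6.
Hence f_h = C1*exp(-2*x) + C2*exp(6*x).
For the particular solution try f_p = A0 + A1*x + A2*x^2. Substituting and matching coefficients of each power of x gives A0 = 107/216, A1 = -1/36, A2 = 5/12, so f_p = 107/216 - x/36 + 5*x^2/12.
General solution: f = 107/216 - x/36 + 5*x^2/12 + C1*exp(-2*x) + C2*exp(6*x).
Apply the initial conditions: f(0) = 107/216 + C1 + C2 = 4 and f'(0) = -1/36 - 2*C1 + 6*C2 = -3. Solving gives C1 = 3, C2 = 109/216.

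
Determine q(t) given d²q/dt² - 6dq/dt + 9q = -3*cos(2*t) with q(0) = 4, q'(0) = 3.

q = -15*cos(2*t)/169 + 36*sin(2*t)/169 + 691*exp(3*t)/169 - 126*t*exp(3*t)/13

Characteristic equation r² - 6r + 9 = 0 has discriminant (-6)² - 4·(9) = 0, so r = 3 is a repeated root.
Hence q_h = (C1 + C2*t)*exp(3*t).
Try q_p = A*cos(2*t) + B*sin(2*t). Substituting and equating the coefficients of cos(2t) and sin(2t) gives A = -15/169, B = 36/169, so q_p = -15*cos(2*t)/169 + 36*sin(2*t)/169.
General solution: q = -15*cos(2*t)/169 + 36*sin(2*t)/169 + C1*exp(3*t) + C2*t*exp(3*t).
Apply the initial conditions: q(0) = -15/169 + C1 = 4 and q'(0) = 72/169 + C2 + 3*C1 = 3. Solving gives C1 = 691/169, C2 = -126/13.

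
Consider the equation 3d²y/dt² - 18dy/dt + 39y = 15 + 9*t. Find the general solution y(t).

y = 83/169 + 3*t/13 + C1*cos(2*t)*exp(3*t) + C2*exp(3*t)*sin(2*t)

Divide through by 3: y'' - 6y' + 13y = 5 + 3*t.
Characteristic equation r² - 6r + 13 = 0 has discriminant (-6)² - 4·(13) = -16 < 0, so r = 3 ± 2i.
Hence y_h = C1*cos(2*t)*exp(3*t) + C2*exp(3*t)*sin(2*t).
For the particular solution try y_p = A0 + A1*t. Substituting and matching coefficients of each power of t gives A0 = 83/169, A1 = 3/13, so y_p = 83/169 + 3*t/13.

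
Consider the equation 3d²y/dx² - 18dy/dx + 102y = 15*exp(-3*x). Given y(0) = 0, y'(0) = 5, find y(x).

y = 5*exp(-3*x)/61 - 5*cos(5*x)*exp(3*x)/61 + 67*exp(3*x)*sin(5*x)/61

Divide through by 3: y'' - 6y' + 34y = 5*exp(-3*x).
Characteristic equation r² - 6r + 34 = 0 has discriminant (-6)² - 4·(34) = -100 < 0, so r = 3 ± 5i.
Hence y_h = C1*cos(5*x)*exp(3*x) + C2*exp(3*x)*sin(5*x).
Try y_p = A*exp(-3*x). Substituting into the equation and dividing by exp(-3*x) gives A = 5/61, so y_p = 5*exp(-3*x)/61.
General solution: y = 5*exp(-3*x)/61 + C1*cos(5*x)*exp(3*x) + C2*exp(3*x)*sin(5*x).
Apply the initial conditions: y(0) = 5/61 + C1 = 0 and y'(0) = -15/61 + 3*C1 + 5*C2 = 5. Solving gives C1 = -5/61, C2 = 67/61.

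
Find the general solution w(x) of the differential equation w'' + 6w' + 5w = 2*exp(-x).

w = C1*exp(-5*x) + C2*exp(-x) + x*exp(-x)/2

Characteristic equation r² + 6r + 5 = 0 factors as (r + 5)(r + 1) = 0, so r = -5, -1.
Hence w_h = C1*exp(-5*x) + C2*exp(-x).
Since exp(-x) solves the homogeneous equation (r = -1 is a root of multiplicity 1), multiply the trial by x. Try w_p = A*x*exp(-x). Substituting into the equation and dividing by exp(-x) gives A = 1/2, so w_p = x*exp(-x)/2.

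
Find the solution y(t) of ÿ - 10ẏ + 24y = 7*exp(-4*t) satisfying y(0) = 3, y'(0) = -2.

Characteristic equation r² - 10r + 24 = 0 factors as (r - 6)(r - 4) = 0, so r = 6, 4.
Hence y_h = C1*exp(6*t) + C2*exp(4*t).
Try y_p = A*exp(-4*t). Substituting into the equation and dividing by exp(-4*t) gives A = 7/80, so y_p = 7*exp(-4*t)/80.
General solution: y = 7*exp(-4*t)/80 + C1*exp(6*t) + C2*exp(4*t).
Apply the initial conditions: y(0) = 7/80 + C1 + C2 = 3 and y'(0) = -7/20 + 4*C2 + 6*C1 = -2. Solving gives C1 = -133/20, C2 = 153/16.

y = -133*exp(6*t)/20 + 7*exp(-4*t)/80 + 153*exp(4*t)/16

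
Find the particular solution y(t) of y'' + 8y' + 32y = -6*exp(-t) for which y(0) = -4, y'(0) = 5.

Characteristic equation r² + 8r + 32 = 0 has discriminant (8)² - 4·(32) = -64 < 0, so r = -4 ± 4i.
Hence y_h = C1*cos(4*t)*exp(-4*t) + C2*exp(-4*t)*sin(4*t).
Try y_p = A*exp(-t). Substituting into the equation and dividing by exp(-t) gives A = -6/25, so y_p = -6*exp(-t)/25.
General solution: y = -6*exp(-t)/25 + C1*cos(4*t)*exp(-4*t) + C2*exp(-4*t)*sin(4*t).
Apply the initial conditions: y(0) = -6/25 + C1 = -4 and y'(0) = 6/25 - 4*C1 + 4*C2 = 5. Solving gives C1 = -94/25, C2 = -257/100.

y = -6*exp(-t)/25 - 257*exp(-4*t)*sin(4*t)/100 - 94*cos(4*t)*exp(-4*t)/25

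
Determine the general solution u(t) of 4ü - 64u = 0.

u = C1*exp(-4*t) + C2*exp(4*t)

Divide through by 4: u'' - 16u = 0.
Characteristic equation r² - 16 = 0 factors as (r + 4)(r - 4) = 0, so r = -4, 4.
Hence u_h = C1*exp(-4*t) + C2*exp(4*t).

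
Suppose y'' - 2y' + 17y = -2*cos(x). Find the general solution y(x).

y = -8*cos(x)/65 + sin(x)/65 + C1*cos(4*x)*exp(x) + C2*exp(x)*sin(4*x)

Characteristic equation r² - 2r + 17 = 0 has discriminant (-2)² - 4·(17) = -64 < 0, so r = 1 ± 4i.
Hence y_h = C1*cos(4*x)*exp(x) + C2*exp(x)*sin(4*x).
Try y_p = A*cos(x) + B*sin(x). Substituting and equating the coefficients of cos(x) and sin(x) gives A = -8/65, B = 1/65, so y_p = -8*cos(x)/65 + sin(x)/65.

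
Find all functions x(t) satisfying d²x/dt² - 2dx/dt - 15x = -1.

Characteristic equation r² - 2r - 15 = 0 factors as (r + 3)(r - 5) = 0, so r = -3, 5.
Hence x_h = C1*exp(-3*t) + C2*exp(5*t).
For the particular solution try x_p = A0. Substituting and matching coefficients of each power of t gives A0 = 1/15, so x_p = 1/15.

x = 1/15 + C1*exp(-3*t) + C2*exp(5*t)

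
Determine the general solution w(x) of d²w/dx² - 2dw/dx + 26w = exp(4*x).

w = exp(4*x)/34 + C1*cos(5*x)*exp(x) + C2*exp(x)*sin(5*x)

Characteristic equation r² - 2r + 26 = 0 has discriminant (-2)² - 4·(26) = -100 < 0, so r = 1 ± 5i.
Hence w_h = C1*cos(5*x)*exp(x) + C2*exp(x)*sin(5*x).
Try w_p = A*exp(4*x). Substituting into the equation and dividing by exp(4*x) gives A = 1/34, so w_p = exp(4*x)/34.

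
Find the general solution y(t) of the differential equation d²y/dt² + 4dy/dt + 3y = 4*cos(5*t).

Characteristic equation r² + 4r + 3 = 0 factors as (r + 1)(r + 3) = 0, so r = -1, -3.
Hence y_h = C1*exp(-t) + C2*exp(-3*t).
Try y_p = A*cos(5*t) + B*sin(5*t). Substituting and equating the coefficients of cos(5t) and sin(5t) gives A = -22/221, B = 20/221, so y_p = -22*cos(5*t)/221 + 20*sin(5*t)/221.

y = -22*cos(5*t)/221 + 20*sin(5*t)/221 + C1*exp(-t) + C2*exp(-3*t)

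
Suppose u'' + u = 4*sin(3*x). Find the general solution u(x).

Characteristic equation r² + 1 = 0 has discriminant (0)² - 4·(1) = -4 < 0, so r = ± i.
Hence u_h = C1*cos(x) + C2*sin(x).
Try u_p = A*cos(3*x) + B*sin(3*x). Substituting and equating the coefficients of cos(3x) and sin(3x) gives A = 0, B = -1/2, so u_p = -sin(3*x)/2.

u = -sin(3*x)/2 + C1*cos(x) + C2*sin(x)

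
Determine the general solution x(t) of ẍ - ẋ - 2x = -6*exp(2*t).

Characteristic equation r² - r - 2 = 0 factors as (r - 2)(r + 1) = 0, so r = 2, -1.
Hence x_h = C1*exp(2*t) + C2*exp(-t).
Since exp(2*t) solves the homogeneous equation (r = 2 is a root of multiplicity 1), multiply the trial by t. Try x_p = A*t*exp(2*t). Substituting into the equation and dividing by exp(2*t) gives A = -2, so x_p = -2*t*exp(2*t).

x = C1*exp(2*t) + C2*exp(-t) - 2*t*exp(2*t)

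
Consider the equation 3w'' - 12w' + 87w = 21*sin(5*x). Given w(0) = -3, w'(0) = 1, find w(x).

w = 7*sin(5*x)/104 + 35*cos(5*x)/104 - 347*cos(5*x)*exp(2*x)/104 + 763*exp(2*x)*sin(5*x)/520

Divide through by 3: w'' - 4w' + 29w = 7*sin(5*x).
Characteristic equation r² - 4r + 29 = 0 has discriminant (-4)² - 4·(29) = -100 < 0, so r = 2 ± 5i.
Hence w_h = C1*cos(5*x)*exp(2*x) + C2*exp(2*x)*sin(5*x).
Try w_p = A*cos(5*x) + B*sin(5*x). Substituting and equating the coefficients of cos(5x) and sin(5x) gives A = 35/104, B = 7/104, so w_p = 7*sin(5*x)/104 + 35*cos(5*x)/104.
General solution: w = 7*sin(5*x)/104 + 35*cos(5*x)/104 + C1*cos(5*x)*exp(2*x) + C2*exp(2*x)*sin(5*x).
Apply the initial conditions: w(0) = 35/104 + C1 = -3 and w'(0) = 35/104 + 2*C1 + 5*C2 = 1. Solving gives C1 = -347/104, C2 = 763/520.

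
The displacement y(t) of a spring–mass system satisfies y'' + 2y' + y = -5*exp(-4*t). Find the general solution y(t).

Characteristic equation r² + 2r + 1 = 0 has discriminant (2)² - 4·(1) = 0, so r = -1 is a repeated root.
Hence y_h = (C1 + C2*t)*exp(-t).
Try y_p = A*exp(-4*t). Substituting into the equation and dividing by exp(-4*t) gives A = -5/9, so y_p = -5*exp(-4*t)/9.

y = -5*exp(-4*t)/9 + C1*exp(-t) + C2*t*exp(-t)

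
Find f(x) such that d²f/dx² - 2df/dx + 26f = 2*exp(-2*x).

Characteristic equation r² - 2r + 26 = 0 has discriminant (-2)² - 4·(26) = -100 < 0, so r = 1 ± 5i.
Hence f_h = C1*cos(5*x)*exp(x) + C2*exp(x)*sin(5*x).
Try f_p = A*exp(-2*x). Substituting into the equation and dividing by exp(-2*x) gives A = 1/17, so f_p = exp(-2*x)/17.

f = exp(-2*x)/17 + C1*cos(5*x)*exp(x) + C2*exp(x)*sin(5*x)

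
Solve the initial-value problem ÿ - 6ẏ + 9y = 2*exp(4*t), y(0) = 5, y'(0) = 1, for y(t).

y = 2*exp(4*t) + 3*exp(3*t) - 16*t*exp(3*t)

Characteristic equation r² - 6r + 9 = 0 has discriminant (-6)² - 4·(9) = 0, so r = 3 is a repeated root.
Hence y_h = (C1 + C2*t)*exp(3*t).
Try y_p = A*exp(4*t). Substituting into the equation and dividing by exp(4*t) gives A = 2, so y_p = 2*exp(4*t).
General solution: y = 2*exp(4*t) + C1*exp(3*t) + C2*t*exp(3*t).
Apply the initial conditions: y(0) = 2 + C1 = 5 and y'(0) = 8 + C2 + 3*C1 = 1. Solving gives C1 = 3, C2 = -16.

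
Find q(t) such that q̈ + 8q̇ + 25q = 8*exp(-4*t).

q = 8*exp(-4*t)/9 + C1*cos(3*t)*exp(-4*t) + C2*exp(-4*t)*sin(3*t)

Characteristic equation r² + 8r + 25 = 0 has discriminant (8)² - 4·(25) = -36 < 0, so r = -4 ± 3i.
Hence q_h = C1*cos(3*t)*exp(-4*t) + C2*exp(-4*t)*sin(3*t).
Try q_p = A*exp(-4*t). Substituting into the equation and dividing by exp(-4*t) gives A = 8/9, so q_p = 8*exp(-4*t)/9.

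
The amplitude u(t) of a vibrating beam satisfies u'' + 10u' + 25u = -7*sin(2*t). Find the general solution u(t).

u = -147*sin(2*t)/841 + 140*cos(2*t)/841 + C1*exp(-5*t) + C2*t*exp(-5*t)

Characteristic equation r² + 10r + 25 = 0 has discriminant (10)² - 4·(25) = 0, so r = -5 is a repeated root.
Hence u_h = (C1 + C2*t)*exp(-5*t).
Try u_p = A*cos(2*t) + B*sin(2*t). Substituting and equating the coefficients of cos(2t) and sin(2t) gives A = 140/841, B = -147/841, so u_p = -147*sin(2*t)/841 + 140*cos(2*t)/841.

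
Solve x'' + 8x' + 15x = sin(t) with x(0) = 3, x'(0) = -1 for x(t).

Characteristic equation r² + 8r + 15 = 0 factors as (r + 3)(r + 5) = 0, so r = -3, -5.
Hence x_h = C1*exp(-3*t) + C2*exp(-5*t).
Try x_p = A*cos(t) + B*sin(t). Substituting and equating the coefficients of cos(t) and sin(t) gives A = -2/65, B = 7/130, so x_p = -2*cos(t)/65 + 7*sin(t)/130.
General solution: x = -2*cos(t)/65 + 7*sin(t)/130 + C1*exp(-3*t) + C2*exp(-5*t).
Apply the initial conditions: x(0) = -2/65 + C1 + C2 = 3 and x'(0) = 7/130 - 5*C2 - 3*C1 = -1. Solving gives C1 = 141/20, C2 = -209/52.

x = -209*exp(-5*t)/52 - 2*cos(t)/65 + 7*sin(t)/130 + 141*exp(-3*t)/20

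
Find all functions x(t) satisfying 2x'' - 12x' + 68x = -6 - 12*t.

Divide through by 2: x'' - 6x' + 34x = -3 - 6*t.
Characteristic equation r² - 6r + 34 = 0 has discriminant (-6)² - 4·(34) = -100 < 0, so r = 3 ± 5i.
Hence x_h = C1*cos(5*t)*exp(3*t) + C2*exp(3*t)*sin(5*t).
For the particular solution try x_p = A0 + A1*t. Substituting and matching coefficients of each power of t gives A0 = -69/578, A1 = -3/17, so x_p = -69/578 - 3*t/17.

x = -69/578 - 3*t/17 + C1*cos(5*t)*exp(3*t) + C2*exp(3*t)*sin(5*t)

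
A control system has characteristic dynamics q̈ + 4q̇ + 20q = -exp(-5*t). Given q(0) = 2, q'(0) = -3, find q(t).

Characteristic equation r² + 4r + 20 = 0 has discriminant (4)² - 4·(20) = -64 < 0, so r = -2 ± 4i.
Hence q_h = C1*cos(4*t)*exp(-2*t) + C2*exp(-2*t)*sin(4*t).
Try q_p = A*exp(-5*t). Substituting into the equation and dividing by exp(-5*t) gives A = -1/25, so q_p = -exp(-5*t)/25.
General solution: q = -exp(-5*t)/25 + C1*cos(4*t)*exp(-2*t) + C2*exp(-2*t)*sin(4*t).
Apply the initial conditions: q(0) = -1/25 + C1 = 2 and q'(0) = 1/5 - 2*C1 + 4*C2 = -3. Solving gives C1 = 51/25, C2 = 11/50.

q = -exp(-5*t)/25 + 11*exp(-2*t)*sin(4*t)/50 + 51*cos(4*t)*exp(-2*t)/25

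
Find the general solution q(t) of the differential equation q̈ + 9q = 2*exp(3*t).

Characteristic equation r² + 9 = 0 has discriminant (0)² - 4·(9) = -36 < 0, so r = ± 3i.
Hence q_h = C1*cos(3*t) + C2*sin(3*t).
Try q_p = A*exp(3*t). Substituting into the equation and dividing by exp(3*t) gives A = 1/9, so q_p = exp(3*t)/9.

q = exp(3*t)/9 + C1*cos(3*t) + C2*sin(3*t)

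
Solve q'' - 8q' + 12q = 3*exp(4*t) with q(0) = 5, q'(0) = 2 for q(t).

Characteristic equation r² - 8r + 12 = 0 factors as (r - 6)(r - 2) = 0, so r = 6, 2.
Hence q_h = C1*exp(6*t) + C2*exp(2*t).
Try q_p = A*exp(4*t). Substituting into the equation and dividing by exp(4*t) gives A = -3/4, so q_p = -3*exp(4*t)/4.
General solution: q = -3*exp(4*t)/4 + C1*exp(6*t) + C2*exp(2*t).
Apply the initial conditions: q(0) = -3/4 + C1 + C2 = 5 and q'(0) = -3 + 2*C2 + 6*C1 = 2. Solving gives C1 = -13/8, C2 = 59/8.

q = -13*exp(6*t)/8 - 3*exp(4*t)/4 + 59*exp(2*t)/8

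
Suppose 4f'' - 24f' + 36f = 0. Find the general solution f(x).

Divide through by 4: f'' - 6f' + 9f = 0.
Characteristic equation r² - 6r + 9 = 0 has discriminant (-6)² - 4·(9) = 0, so r = 3 is a repeated root.
Hence f_h = (C1 + C2*x)*exp(3*x).

f = C1*exp(3*x) + C2*x*exp(3*x)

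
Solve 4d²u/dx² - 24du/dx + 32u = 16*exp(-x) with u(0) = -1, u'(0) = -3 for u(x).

Divide through by 4: u'' - 6u' + 8u = 4*exp(-x).
Characteristic equation r² - 6r + 8 = 0 factors as (r - 4)(r - 2) = 0, so r = 4, 2.
Hence u_h = C1*exp(4*x) + C2*exp(2*x).
Try u_p = A*exp(-x). Substituting into the equation and dividing by exp(-x) gives A = 4/15, so u_p = 4*exp(-x)/15.
General solution: u = 4*exp(-x)/15 + C1*exp(4*x) + C2*exp(2*x).
Apply the initial conditions: u(0) = 4/15 + C1 + C2 = -1 and u'(0) = -4/15 + 2*C2 + 4*C1 = -3. Solving gives C1 = -1/10, C2 = -7/6.

u = -7*exp(2*x)/6 - exp(4*x)/10 + 4*exp(-x)/15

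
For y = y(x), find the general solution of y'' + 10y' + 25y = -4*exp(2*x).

Characteristic equation r² + 10r + 25 = 0 has discriminant (10)² - 4·(25) = 0, so r = -5 is a repeated root.
Hence y_h = (C1 + C2*x)*exp(-5*x).
Try y_p = A*exp(2*x). Substituting into the equation and dividing by exp(2*x) gives A = -4/49, so y_p = -4*exp(2*x)/49.

y = -4*exp(2*x)/49 + C1*exp(-5*x) + C2*x*exp(-5*x)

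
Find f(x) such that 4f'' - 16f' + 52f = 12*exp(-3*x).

f = 3*exp(-3*x)/34 + C1*cos(3*x)*exp(2*x) + C2*exp(2*x)*sin(3*x)

Divide through by 4: f'' - 4f' + 13f = 3*exp(-3*x).
Characteristic equation r² - 4r + 13 = 0 has discriminant (-4)² - 4·(13) = -36 < 0, so r = 2 ± 3i.
Hence f_h = C1*cos(3*x)*exp(2*x) + C2*exp(2*x)*sin(3*x).
Try f_p = A*exp(-3*x). Substituting into the equation and dividing by exp(-3*x) gives A = 3/34, so f_p = 3*exp(-3*x)/34.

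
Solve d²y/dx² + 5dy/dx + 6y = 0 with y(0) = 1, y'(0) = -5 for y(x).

Characteristic equation r² + 5r + 6 = 0 factors as (r + 3)(r + 2) = 0, so r = -3, -2.
Hence y_h = C1*exp(-3*x) + C2*exp(-2*x).
Apply the initial conditions: y(0) = C1 + C2 = 1 and y'(0) = -3*C1 - 2*C2 = -5. Solving gives C1 = 3, C2 = -2.

y = -2*exp(-2*x) + 3*exp(-3*x)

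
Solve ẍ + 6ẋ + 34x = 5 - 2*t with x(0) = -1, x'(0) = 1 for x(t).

x = 91/578 - t/17 - 669*cos(5*t)*exp(-3*t)/578 - 279*exp(-3*t)*sin(5*t)/578

Characteristic equation r² + 6r + 34 = 0 has discriminant (6)² - 4·(34) = -100 < 0, so r = -3 ± 5i.
Hence x_h = C1*cos(5*t)*exp(-3*t) + C2*exp(-3*t)*sin(5*t).
For the particular solution try x_p = A0 + A1*t. Substituting and matching coefficients of each power of t gives A0 = 91/578, A1 = -1/17, so x_p = 91/578 - t/17.
General solution: x = 91/578 - t/17 + C1*cos(5*t)*exp(-3*t) + C2*exp(-3*t)*sin(5*t).
Apply the initial conditions: x(0) = 91/578 + C1 = -1 and x'(0) = -1/17 - 3*C1 + 5*C2 = 1. Solving gives C1 = -669/578, C2 = -279/578.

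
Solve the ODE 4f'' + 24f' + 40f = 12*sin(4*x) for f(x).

f = -2*cos(4*x)/17 - sin(4*x)/34 + C1*cos(x)*exp(-3*x) + C2*exp(-3*x)*sin(x)

Divide through by 4: f'' + 6f' + 10f = 3*sin(4*x).
Characteristic equation r² + 6r + 10 = 0 has discriminant (6)² - 4·(10) = -4 < 0, so r = -3 ± i.
Hence f_h = C1*cos(x)*exp(-3*x) + C2*exp(-3*x)*sin(x).
Try f_p = A*cos(4*x) + B*sin(4*x). Substituting and equating the coefficients of cos(4x) and sin(4x) gives A = -2/17, B = -1/34, so f_p = -2*cos(4*x)/17 - sin(4*x)/34.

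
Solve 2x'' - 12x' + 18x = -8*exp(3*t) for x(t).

Divide through by 2: x'' - 6x' + 9x = -4*exp(3*t).
Characteristic equation r² - 6r + 9 = 0 has discriminant (-6)² - 4·(9) = 0, so r = 3 is a repeated root.
Hence x_h = (C1 + C2*t)*exp(3*t).
Since exp(3*t) solves the homogeneous equation (r = 3 is a root of multiplicity 2), multiply the trial by t^2. Try x_p = A*t^2*exp(3*t). Substituting into the equation and dividing by exp(3*t) gives A = -2, so x_p = -2*t^2*exp(3*t).

x = C1*exp(3*t) - 2*t**2*exp(3*t) + C2*t*exp(3*t)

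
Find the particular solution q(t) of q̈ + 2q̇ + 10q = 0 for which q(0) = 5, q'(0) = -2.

q = exp(-t)*sin(3*t) + 5*cos(3*t)*exp(-t)

Characteristic equation r² + 2r + 10 = 0 has discriminant (2)² - 4·(10) = -36 < 0, so r = -1 ± 3i.
Hence q_h = C1*cos(3*t)*exp(-t) + C2*exp(-t)*sin(3*t).
Apply the initial conditions: q(0) = C1 = 5 and q'(0) = -C1 + 3*C2 = -2. Solving gives C1 = 5, C2 = 1.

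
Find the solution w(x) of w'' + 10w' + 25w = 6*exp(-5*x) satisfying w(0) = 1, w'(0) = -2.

Characteristic equation r² + 10r + 25 = 0 has discriminant (10)² - 4·(25) = 0, so r = -5 is a repeated root.
Hence w_h = (C1 + C2*x)*exp(-5*x).
Since exp(-5*x) solves the homogeneous equation (r = -5 is a root of multiplicity 2), multiply the trial by x^2. Try w_p = A*x^2*exp(-5*x). Substituting into the equation and dividing by exp(-5*x) gives A = 3, so w_p = 3*x^2*exp(-5*x).
General solution: w = C1*exp(-5*x) + 3*x^2*exp(-5*x) + C2*x*exp(-5*x).
Apply the initial conditions: w(0) = C1 = 1 and w'(0) = C2 - 5*C1 = -2. Solving gives C1 = 1, C2 = 3.

w = 3*x*exp(-5*x) + 3*x**2*exp(-5*x) + exp(-5*x)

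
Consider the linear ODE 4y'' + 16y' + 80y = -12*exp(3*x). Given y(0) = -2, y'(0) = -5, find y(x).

Divide through by 4: y'' + 4y' + 20y = -3*exp(3*x).
Characteristic equation r² + 4r + 20 = 0 has discriminant (4)² - 4·(20) = -64 < 0, so r = -2 ± 4i.
Hence y_h = C1*cos(4*x)*exp(-2*x) + C2*exp(-2*x)*sin(4*x).
Try y_p = A*exp(3*x). Substituting into the equation and dividing by exp(3*x) gives A = -3/41, so y_p = -3*exp(3*x)/41.
General solution: y = -3*exp(3*x)/41 + C1*cos(4*x)*exp(-2*x) + C2*exp(-2*x)*sin(4*x).
Apply the initial conditions: y(0) = -3/41 + C1 = -2 and y'(0) = -9/41 - 2*C1 + 4*C2 = -5. Solving gives C1 = -79/41, C2 = -177/82.

y = -3*exp(3*x)/41 - 177*exp(-2*x)*sin(4*x)/82 - 79*cos(4*x)*exp(-2*x)/41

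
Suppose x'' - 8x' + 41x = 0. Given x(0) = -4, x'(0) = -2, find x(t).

Characteristic equation r² - 8r + 41 = 0 has discriminant (-8)² - 4·(41) = -100 < 0, so r = 4 ± 5i.
Hence x_h = C1*cos(5*t)*exp(4*t) + C2*exp(4*t)*sin(5*t).
Apply the initial conditions: x(0) = C1 = -4 and x'(0) = 4*C1 + 5*C2 = -2. Solving gives C1 = -4, C2 = 14/5.

x = -4*cos(5*t)*exp(4*t) + 14*exp(4*t)*sin(5*t)/5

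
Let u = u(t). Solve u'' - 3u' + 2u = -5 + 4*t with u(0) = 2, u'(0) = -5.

Characteristic equation r² - 3r + 2 = 0 factors as (r - 2)(r - 1) = 0, so r = 2, 1.
Hence u_h = C1*exp(2*t) + C2*exp(t).
For the particular solution try u_p = A0 + A1*t. Substituting and matching coefficients of each power of t gives A0 = 1/2, A1 = 2, so u_p = 1/2 + 2*t.
General solution: u = 1/2 + 2*t + C1*exp(2*t) + C2*exp(t).
Apply the initial conditions: u(0) = 1/2 + C1 + C2 = 2 and u'(0) = 2 + C2 + 2*C1 = -5. Solving gives C1 = -17/2, C2 = 10.

u = 1/2 + 2*t + 10*exp(t) - 17*exp(2*t)/2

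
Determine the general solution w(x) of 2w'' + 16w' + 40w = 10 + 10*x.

Divide through by 2: w'' + 8w' + 20w = 5 + 5*x.
Characteristic equation r² + 8r + 20 = 0 has discriminant (8)² - 4·(20) = -16 < 0, so r = -4 ± 2i.
Hence w_h = C1*cos(2*x)*exp(-4*x) + C2*exp(-4*x)*sin(2*x).
For the particular solution try w_p = A0 + A1*x. Substituting and matching coefficients of each power of x gives A0 = 3/20, A1 = 1/4, so w_p = 3/20 + x/4.

w = 3/20 + x/4 + C1*cos(2*x)*exp(-4*x) + C2*exp(-4*x)*sin(2*x)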